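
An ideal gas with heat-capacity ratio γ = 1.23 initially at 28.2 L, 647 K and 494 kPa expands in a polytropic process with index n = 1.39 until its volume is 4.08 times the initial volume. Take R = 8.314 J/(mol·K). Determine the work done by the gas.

15100 J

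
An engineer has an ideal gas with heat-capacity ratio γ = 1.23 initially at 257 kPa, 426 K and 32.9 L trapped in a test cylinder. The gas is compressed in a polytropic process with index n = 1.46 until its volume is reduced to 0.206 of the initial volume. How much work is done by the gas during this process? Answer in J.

n = P₁V₁/(RT₁) = 257×32.9/(8.314×426) = 2.39 mol.
Polytropic n=1.46: T₂ = T₁(V₁/V₂)^(n−1) = 426×(4.85)^0.46 = 881 K; P₂ = P₁(V₁/V₂)^n = 2580 kPa.
W = (P₁V₁−P₂V₂)/(n−1) = (257×32.9−2580×6.78)/0.46 = -19600 J.

-19600 J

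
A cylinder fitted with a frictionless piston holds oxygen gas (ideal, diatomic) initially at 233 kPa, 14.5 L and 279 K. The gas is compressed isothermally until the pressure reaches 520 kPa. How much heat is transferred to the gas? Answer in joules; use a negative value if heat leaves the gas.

n = P₁V₁/(RT₁) = 233×14.5/(8.314×279) = 1.46 mol.
Isothermal: T stays 279 K; PV = const ⇒ V₂ = 6.50 L, P₂ = 520 kPa.
ΔU = 0 (ideal gas, T constant).
W = nRT ln(V₂/V₁) = 1.46×8.314×279×ln(0.448) = -2710 J.
Q = ΔU + W = -2710 J.

-2710 J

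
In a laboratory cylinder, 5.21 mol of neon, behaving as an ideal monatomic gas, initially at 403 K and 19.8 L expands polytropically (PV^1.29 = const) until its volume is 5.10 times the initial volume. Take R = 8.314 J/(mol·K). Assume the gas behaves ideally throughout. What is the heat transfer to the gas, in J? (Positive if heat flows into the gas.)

P₁ = nRT₁/V₁ = 5.21×8.314×403/19.8 = 882 kPa.
Polytropic n=1.29: T₂ = T₁(V₁/V₂)^(n−1) = 403×(0.196)^0.29 = 251 K; P₂ = P₁(V₁/V₂)^n = 108 kPa.
W = (P₁V₁−P₂V₂)/(n−1) = (882×19.8−108×101)/0.29 = 22700 J.
ΔU = nCvΔT = 5.21×12.5×(251−403) = -9860 J.
Q = ΔU + W = 12800 J.

12800 J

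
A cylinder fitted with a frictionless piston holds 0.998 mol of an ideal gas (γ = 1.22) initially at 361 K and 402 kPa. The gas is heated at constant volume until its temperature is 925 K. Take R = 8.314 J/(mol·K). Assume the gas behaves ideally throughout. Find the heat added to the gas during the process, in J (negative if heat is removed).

V₁ = nRT₁/P₁ = 0.998×8.314×361/402 = 7.45 L.
Isochoric: V stays 7.45 L; P/T = const ⇒ T₂ = 925 K, P₂ = 1030 kPa.
W = 0 (no volume change).
ΔU = nCvΔT = 0.998×37.8×(925−361) = 21300 J.
Q = ΔU = 21300 J.

21300 J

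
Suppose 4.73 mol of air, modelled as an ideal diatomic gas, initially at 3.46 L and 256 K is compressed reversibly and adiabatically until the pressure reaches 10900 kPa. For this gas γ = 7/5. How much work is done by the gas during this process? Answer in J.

P₁ = nRT₁/V₁ = 4.73×8.314×256/3.46 = 2910 kPa.
Adiabatic: T₂/T₁ = (P₂/P₁)^((γ−1)/γ) ⇒ T₂ = 256×(3.75)^0.286 = 373 K; V₂ = 1.35 L.
ΔU = nCvΔT = 4.73×20.8×(373−256) = 11500 J.
Q = 0 for an adiabatic process, so W = −ΔU = -11500 J.

-11500 J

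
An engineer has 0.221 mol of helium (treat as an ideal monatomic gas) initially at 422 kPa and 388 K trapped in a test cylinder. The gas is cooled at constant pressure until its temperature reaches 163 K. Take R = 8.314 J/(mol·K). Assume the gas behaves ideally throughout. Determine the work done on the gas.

V₁ = nRT₁/P₁ = 0.221×8.314×388/422 = 1.69 L.
Isobaric: P stays 422 kPa; V/T = const ⇒ T₂ = 163 K, V₂ = 0.710 L.
W = PΔV = 422×(0.710−1.69) kPa·L = -413 J.
Work done on the gas = −W_by = 413 J.

413 J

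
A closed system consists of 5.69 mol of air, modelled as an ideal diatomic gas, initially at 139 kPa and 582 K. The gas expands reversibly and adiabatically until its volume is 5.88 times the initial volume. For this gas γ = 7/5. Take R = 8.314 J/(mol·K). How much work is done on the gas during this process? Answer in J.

-34900 J

V₁ = nRT₁/P₁ = 5.69×8.314×582/139 = 198 L.
Adiabatic: TV^(γ−1) = const ⇒ T₂ = 582×(0.170)^0.400 = 287 K; PV^γ = const ⇒ P₂ = 11.6 kPa.
ΔU = nCvΔT = 5.69×20.8×(287−582) = -34900 J.
Q = 0 for an adiabatic process, so W = −ΔU = 34900 J.
Work done on the gas = −W_by = -34900 J.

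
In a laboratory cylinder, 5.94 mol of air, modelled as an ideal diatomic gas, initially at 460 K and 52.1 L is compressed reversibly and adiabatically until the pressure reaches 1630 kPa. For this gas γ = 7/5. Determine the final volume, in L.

20.3 L

P₁ = nRT₁/V₁ = 5.94×8.314×460/52.1 = 436 kPa.
Adiabatic: T₂/T₁ = (P₂/P₁)^((γ−1)/γ) ⇒ T₂ = 460×(3.74)^0.286 = 670 K; V₂ = 20.3 L.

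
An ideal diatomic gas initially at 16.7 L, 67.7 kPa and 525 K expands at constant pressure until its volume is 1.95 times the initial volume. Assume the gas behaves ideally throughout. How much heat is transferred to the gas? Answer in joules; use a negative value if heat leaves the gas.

n = P₁V₁/(RT₁) = 67.7×16.7/(8.314×525) = 0.259 mol.
Isobaric: P stays 67.7 kPa; V/T = const ⇒ T₂ = 1020 K, V₂ = 32.6 L.
W = PΔV = 67.7×(32.6−16.7) kPa·L = 1070 J.
ΔU = nCvΔT = 0.259×20.8×(1020−525) = 2690 J.
Q = ΔU + W = nCpΔT = 3760 J.

3760 J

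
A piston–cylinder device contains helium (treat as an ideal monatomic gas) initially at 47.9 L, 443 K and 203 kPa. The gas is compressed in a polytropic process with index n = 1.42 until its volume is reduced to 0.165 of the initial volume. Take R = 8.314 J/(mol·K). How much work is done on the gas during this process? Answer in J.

26200 J

n = P₁V₁/(RT₁) = 203×47.9/(8.314×443) = 2.64 mol.
Polytropic n=1.42: T₂ = T₁(V₁/V₂)^(n−1) = 443×(6.06)^0.42 = 944 K; P₂ = P₁(V₁/V₂)^n = 2620 kPa.
W = (P₁V₁−P₂V₂)/(n−1) = (203×47.9−2620×7.90)/0.42 = -26200 J.
Work done on the gas = −W_by = 26200 J.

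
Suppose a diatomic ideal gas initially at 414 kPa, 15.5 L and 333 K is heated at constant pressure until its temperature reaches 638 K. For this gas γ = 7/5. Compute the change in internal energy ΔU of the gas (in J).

14700 J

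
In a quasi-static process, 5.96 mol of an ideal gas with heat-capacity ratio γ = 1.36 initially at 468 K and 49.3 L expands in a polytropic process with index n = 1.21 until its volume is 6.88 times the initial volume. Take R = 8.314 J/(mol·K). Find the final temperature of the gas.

P₁ = nRT₁/V₁ = 5.96×8.314×468/49.3 = 470 kPa.
Polytropic n=1.21: T₂ = T₁(V₁/V₂)^(n−1) = 468×(0.145)^0.21 = 312 K; P₂ = P₁(V₁/V₂)^n = 45.6 kPa.

312 K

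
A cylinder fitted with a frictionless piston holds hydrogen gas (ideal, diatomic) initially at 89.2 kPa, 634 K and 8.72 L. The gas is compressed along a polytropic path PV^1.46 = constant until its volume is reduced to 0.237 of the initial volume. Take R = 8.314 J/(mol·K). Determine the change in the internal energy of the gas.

n = P₁V₁/(RT₁) = 89.2×8.72/(8.314×634) = 0.148 mol.
Polytropic n=1.46: T₂ = T₁(V₁/V₂)^(n−1) = 634×(4.22)^0.46 = 1230 K; P₂ = P₁(V₁/V₂)^n = 730 kPa.
For an ideal gas ΔU = nCvΔT with Cv = (5/2)R = 20.8 J/(mol·K).
ΔU = 0.148×20.8×(1230−634) = 1830 J.

1830 J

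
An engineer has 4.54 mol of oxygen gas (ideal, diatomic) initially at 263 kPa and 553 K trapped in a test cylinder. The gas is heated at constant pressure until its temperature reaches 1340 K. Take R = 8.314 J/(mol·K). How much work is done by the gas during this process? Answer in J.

29700 J

V₁ = nRT₁/P₁ = 4.54×8.314×553/263 = 79.4 L.
Isobaric: P stays 263 kPa; V/T = const ⇒ T₂ = 1340 K, V₂ = 192 L.
W = PΔV = 263×(192−79.4) kPa·L = 29700 J.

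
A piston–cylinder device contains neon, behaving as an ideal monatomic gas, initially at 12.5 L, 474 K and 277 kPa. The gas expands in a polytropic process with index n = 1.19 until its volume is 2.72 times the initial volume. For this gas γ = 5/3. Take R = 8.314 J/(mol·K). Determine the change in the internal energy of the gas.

-899 J

n = P₁V₁/(RT₁) = 277×12.5/(8.314×474) = 0.879 mol.
Polytropic n=1.19: T₂ = T₁(V₁/V₂)^(n−1) = 474×(0.368)^0.19 = 392 K; P₂ = P₁(V₁/V₂)^n = 84.2 kPa.
For an ideal gas ΔU = nCvΔT with Cv = (3/2)R = 12.5 J/(mol·K).
ΔU = 0.879×12.5×(392−474) = -899 J.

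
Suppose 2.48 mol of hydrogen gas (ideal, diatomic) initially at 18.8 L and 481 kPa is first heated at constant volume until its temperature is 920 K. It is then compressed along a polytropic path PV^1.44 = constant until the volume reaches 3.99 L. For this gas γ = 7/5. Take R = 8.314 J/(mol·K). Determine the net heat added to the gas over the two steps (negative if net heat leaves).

29000 J

T₁ = P₁V₁/(nR) = 481×18.8/(2.48×8.314) = 439 K.
Step 1 — Isochoric: V stays 18.8 L; P/T = const ⇒ T₂ = 920 K, P₂ = 1010 kPa.
W = 0 (no volume change).
ΔU = nCvΔT = 2.48×20.8×(920−439) = 24800 J.
Q = ΔU = 24800 J.
State after step 1: P = 1010 kPa, V = 18.8 L, T = 920 K.
Step 2 — Polytropic n=1.44: T₂ = T₁(V₁/V₂)^(n−1) = 920×(4.71)^0.44 = 1820 K; P₂ = P₁(V₁/V₂)^n = 9400 kPa.
W = (P₁V₁−P₂V₂)/(n−1) = (1010×18.8−9400×3.99)/0.44 = -42200 J.
ΔU = nCvΔT = 2.48×20.8×(1820−920) = 46400 J.
Q = ΔU + W = 4220 J.
Net over both steps: W = -42200 J, Q = 29000 J, ΔU = 71200 J.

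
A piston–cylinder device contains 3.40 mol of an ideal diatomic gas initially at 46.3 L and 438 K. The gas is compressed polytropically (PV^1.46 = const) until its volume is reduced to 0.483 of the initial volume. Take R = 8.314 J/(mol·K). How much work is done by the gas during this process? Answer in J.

-10700 J

P₁ = nRT₁/V₁ = 3.40×8.314×438/46.3 = 267 kPa.
Polytropic n=1.46: T₂ = T₁(V₁/V₂)^(n−1) = 438×(2.07)^0.46 = 612 K; P₂ = P₁(V₁/V₂)^n = 774 kPa.
W = (P₁V₁−P₂V₂)/(n−1) = (267×46.3−774×22.4)/0.46 = -10700 J.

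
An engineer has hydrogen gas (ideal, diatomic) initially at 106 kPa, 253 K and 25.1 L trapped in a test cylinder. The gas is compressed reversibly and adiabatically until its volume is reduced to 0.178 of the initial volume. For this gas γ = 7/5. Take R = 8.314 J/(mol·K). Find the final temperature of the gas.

Adiabatic: TV^(γ−1) = const ⇒ T₂ = 253×(5.62)^0.400 = 505 K; PV^γ = const ⇒ P₂ = 1190 kPa.

505 K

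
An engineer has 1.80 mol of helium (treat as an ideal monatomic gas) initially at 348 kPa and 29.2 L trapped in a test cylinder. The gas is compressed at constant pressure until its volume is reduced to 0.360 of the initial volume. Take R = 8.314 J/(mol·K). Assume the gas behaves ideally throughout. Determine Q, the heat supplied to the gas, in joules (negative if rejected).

T₁ = P₁V₁/(nR) = 348×29.2/(1.80×8.314) = 679 K.
Isobaric: P stays 348 kPa; V/T = const ⇒ T₂ = 244 K, V₂ = 10.5 L.
W = PΔV = 348×(10.5−29.2) kPa·L = -6500 J.
ΔU = nCvΔT = 1.80×12.5×(244−679) = -9760 J.
Q = ΔU + W = nCpΔT = -16300 J.

-16300 J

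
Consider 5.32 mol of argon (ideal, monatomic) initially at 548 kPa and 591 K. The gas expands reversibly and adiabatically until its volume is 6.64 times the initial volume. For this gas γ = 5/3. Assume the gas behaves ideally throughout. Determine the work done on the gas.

-28100 J

V₁ = nRT₁/P₁ = 5.32×8.314×591/548 = 47.7 L.
Adiabatic: TV^(γ−1) = const ⇒ T₂ = 591×(0.151)^0.667 = 167 K; PV^γ = const ⇒ P₂ = 23.4 kPa.
ΔU = nCvΔT = 5.32×12.5×(167−591) = -28100 J.
Q = 0 for an adiabatic process, so W = −ΔU = 28100 J.
Work done on the gas = −W_by = -28100 J.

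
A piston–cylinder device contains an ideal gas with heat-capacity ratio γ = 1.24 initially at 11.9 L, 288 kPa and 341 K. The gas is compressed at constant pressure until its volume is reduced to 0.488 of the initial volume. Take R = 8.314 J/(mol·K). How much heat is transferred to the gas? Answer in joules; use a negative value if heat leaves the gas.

-9070 J

n = P₁V₁/(RT₁) = 288×11.9/(8.314×341) = 1.21 mol.
Isobaric: P stays 288 kPa; V/T = const ⇒ T₂ = 166 K, V₂ = 5.81 L.
W = PΔV = 288×(5.81−11.9) kPa·L = -1750 J.
ΔU = nCvΔT = 1.21×34.6×(166−341) = -7310 J.
Q = ΔU + W = nCpΔT = -9070 J.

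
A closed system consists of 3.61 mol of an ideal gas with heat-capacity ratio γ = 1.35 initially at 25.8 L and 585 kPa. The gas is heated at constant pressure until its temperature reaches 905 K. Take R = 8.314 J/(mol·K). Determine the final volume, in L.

T₁ = P₁V₁/(nR) = 585×25.8/(3.61×8.314) = 503 K.
Isobaric: P stays 585 kPa; V/T = const ⇒ T₂ = 905 K, V₂ = 46.4 L.

46.4 L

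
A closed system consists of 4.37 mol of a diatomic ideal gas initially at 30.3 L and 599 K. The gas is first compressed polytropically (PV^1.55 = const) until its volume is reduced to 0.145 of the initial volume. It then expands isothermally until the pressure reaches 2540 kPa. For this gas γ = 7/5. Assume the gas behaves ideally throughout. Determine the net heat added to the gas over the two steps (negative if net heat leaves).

137000 J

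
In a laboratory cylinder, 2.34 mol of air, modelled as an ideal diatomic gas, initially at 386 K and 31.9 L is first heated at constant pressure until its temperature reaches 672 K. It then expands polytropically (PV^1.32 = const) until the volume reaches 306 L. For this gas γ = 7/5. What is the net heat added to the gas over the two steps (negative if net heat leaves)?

22900 J

P₁ = nRT₁/V₁ = 2.34×8.314×386/31.9 = 235 kPa.
Step 1 — Isobaric: P stays 235 kPa; V/T = const ⇒ T₂ = 672 K, V₂ = 55.5 L.
W = PΔV = 235×(55.5−31.9) kPa·L = 5560 J.
ΔU = nCvΔT = 2.34×20.8×(672−386) = 13900 J.
Q = ΔU + W = nCpΔT = 19500 J.
State after step 1: P = 235 kPa, V = 55.5 L, T = 672 K.
Step 2 — Polytropic n=1.32: T₂ = T₁(V₁/V₂)^(n−1) = 672×(0.181)^0.32 = 389 K; P₂ = P₁(V₁/V₂)^n = 24.7 kPa.
W = (P₁V₁−P₂V₂)/(n−1) = (235×55.5−24.7×306)/0.32 = 17200 J.
ΔU = nCvΔT = 2.34×20.8×(389−672) = -13800 J.
Q = ΔU + W = 3440 J.
Net over both steps: W = 22800 J, Q = 22900 J, ΔU = 157 J.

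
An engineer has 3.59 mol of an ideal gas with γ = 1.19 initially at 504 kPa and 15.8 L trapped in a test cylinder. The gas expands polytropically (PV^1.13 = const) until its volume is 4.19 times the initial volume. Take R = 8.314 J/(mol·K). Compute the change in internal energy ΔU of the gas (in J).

T₁ = P₁V₁/(nR) = 504×15.8/(3.59×8.314) = 267 K.
Polytropic n=1.13: T₂ = T₁(V₁/V₂)^(n−1) = 267×(0.239)^0.13 = 221 K; P₂ = P₁(V₁/V₂)^n = 99.8 kPa.
For an ideal gas ΔU = nCvΔT with Cv = R/(γ−1) = 43.8 J/(mol·K).
ΔU = 3.59×43.8×(221−267) = -7120 J.

-7120 J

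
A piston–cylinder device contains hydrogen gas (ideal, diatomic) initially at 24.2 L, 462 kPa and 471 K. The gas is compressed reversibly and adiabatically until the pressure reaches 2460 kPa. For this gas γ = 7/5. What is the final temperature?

760 K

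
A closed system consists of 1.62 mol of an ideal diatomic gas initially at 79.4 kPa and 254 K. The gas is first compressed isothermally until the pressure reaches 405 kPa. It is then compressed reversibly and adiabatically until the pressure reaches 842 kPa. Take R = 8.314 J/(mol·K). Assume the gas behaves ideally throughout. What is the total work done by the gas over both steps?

V₁ = nRT₁/P₁ = 1.62×8.314×254/79.4 = 43.1 L.
Step 1 — Isothermal: T stays 254 K; PV = const ⇒ V₂ = 8.45 L, P₂ = 405 kPa.
ΔU = 0 (ideal gas, T constant).
W = nRT ln(V₂/V₁) = 1.62×8.314×254×ln(0.196) = -5570 J.
Q = ΔU + W = -5570 J.
State after step 1: P = 405 kPa, V = 8.45 L, T = 254 K.
Step 2 — Adiabatic: T₂/T₁ = (P₂/P₁)^((γ−1)/γ) ⇒ T₂ = 254×(2.08)^0.286 = 313 K; V₂ = 5.01 L.
ΔU = nCvΔT = 1.62×20.8×(313−254) = 1990 J.
Q = 0 for an adiabatic process, so W = −ΔU = -1990 J.
Net over both steps: W = -7560 J, Q = -5570 J, ΔU = 1990 J.

-7560 J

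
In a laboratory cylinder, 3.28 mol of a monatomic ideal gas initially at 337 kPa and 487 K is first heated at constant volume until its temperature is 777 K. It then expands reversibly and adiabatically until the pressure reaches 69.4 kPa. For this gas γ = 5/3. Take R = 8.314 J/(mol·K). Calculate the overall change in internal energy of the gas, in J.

-5910 J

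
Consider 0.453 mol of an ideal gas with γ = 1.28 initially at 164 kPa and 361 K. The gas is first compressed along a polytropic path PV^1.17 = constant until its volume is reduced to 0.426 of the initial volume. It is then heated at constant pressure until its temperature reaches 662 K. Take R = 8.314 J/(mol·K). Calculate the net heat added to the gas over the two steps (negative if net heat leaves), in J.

3720 J

V₁ = nRT₁/P₁ = 0.453×8.314×361/164 = 8.29 L.
Step 1 — Polytropic n=1.17: T₂ = T₁(V₁/V₂)^(n−1) = 361×(2.35)^0.17 = 417 K; P₂ = P₁(V₁/V₂)^n = 445 kPa.
W = (P₁V₁−P₂V₂)/(n−1) = (164×8.29−445×3.53)/0.17 = -1250 J.
ΔU = nCvΔT = 0.453×29.7×(417−361) = 758 J.
Q = ΔU + W = -491 J.
State after step 1: P = 445 kPa, V = 3.53 L, T = 417 K.
Step 2 — Isobaric: P stays 445 kPa; V/T = const ⇒ T₂ = 662 K, V₂ = 5.60 L.
W = PΔV = 445×(5.60−3.53) kPa·L = 921 J.
ΔU = nCvΔT = 0.453×29.7×(662−417) = 3290 J.
Q = ΔU + W = nCpΔT = 4210 J.
Net over both steps: W = -327 J, Q = 3720 J, ΔU = 4050 J.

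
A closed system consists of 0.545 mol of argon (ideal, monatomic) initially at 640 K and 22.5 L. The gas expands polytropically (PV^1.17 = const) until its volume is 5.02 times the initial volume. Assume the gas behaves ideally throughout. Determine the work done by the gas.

4090 J

P₁ = nRT₁/V₁ = 0.545×8.314×640/22.5 = 129 kPa.
Polytropic n=1.17: T₂ = T₁(V₁/V₂)^(n−1) = 640×(0.199)^0.17 = 486 K; P₂ = P₁(V₁/V₂)^n = 19.5 kPa.
W = (P₁V₁−P₂V₂)/(n−1) = (129×22.5−19.5×113)/0.17 = 4090 J.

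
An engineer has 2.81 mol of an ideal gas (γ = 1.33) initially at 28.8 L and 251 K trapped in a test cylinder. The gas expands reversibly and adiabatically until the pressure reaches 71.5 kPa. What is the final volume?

P₁ = nRT₁/V₁ = 2.81×8.314×251/28.8 = 204 kPa.
Adiabatic: T₂/T₁ = (P₂/P₁)^((γ−1)/γ) ⇒ T₂ = 251×(0.351)^0.248 = 194 K; V₂ = 63.3 L.

63.3 L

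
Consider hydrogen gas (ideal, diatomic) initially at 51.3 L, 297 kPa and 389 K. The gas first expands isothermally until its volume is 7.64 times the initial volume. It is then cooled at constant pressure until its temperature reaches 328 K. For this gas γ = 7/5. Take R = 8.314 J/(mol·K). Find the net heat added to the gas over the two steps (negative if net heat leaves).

22600 J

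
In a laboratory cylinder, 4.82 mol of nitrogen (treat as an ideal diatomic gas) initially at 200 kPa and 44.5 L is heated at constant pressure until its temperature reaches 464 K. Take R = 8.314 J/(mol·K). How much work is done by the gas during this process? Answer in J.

9690 J

T₁ = P₁V₁/(nR) = 200×44.5/(4.82×8.314) = 222 K.
Isobaric: P stays 200 kPa; V/T = const ⇒ T₂ = 464 K, V₂ = 93.0 L.
W = PΔV = 200×(93.0−44.5) kPa·L = 9690 J.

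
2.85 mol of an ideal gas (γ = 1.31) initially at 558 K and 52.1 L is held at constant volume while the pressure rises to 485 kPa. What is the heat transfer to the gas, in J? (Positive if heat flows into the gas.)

38900 J

P₁ = nRT₁/V₁ = 2.85×8.314×558/52.1 = 254 kPa.
Isochoric: V stays 52.1 L; P/T = const ⇒ T₂ = 1070 K, P₂ = 485 kPa.
W = 0 (no volume change).
ΔU = nCvΔT = 2.85×26.8×(1070−558) = 38900 J.
Q = ΔU = 38900 J.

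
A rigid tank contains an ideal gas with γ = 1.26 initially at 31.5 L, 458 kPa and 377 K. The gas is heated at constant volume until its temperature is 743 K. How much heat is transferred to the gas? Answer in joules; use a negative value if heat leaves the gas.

53900 J

n = P₁V₁/(RT₁) = 458×31.5/(8.314×377) = 4.60 mol.
Isochoric: V stays 31.5 L; P/T = const ⇒ T₂ = 743 K, P₂ = 903 kPa.
W = 0 (no volume change).
ΔU = nCvΔT = 4.60×32.0×(743−377) = 53900 J.
Q = ΔU = 53900 J.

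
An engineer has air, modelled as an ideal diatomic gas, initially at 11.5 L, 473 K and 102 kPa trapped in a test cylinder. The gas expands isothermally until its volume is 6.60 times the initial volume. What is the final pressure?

15.5 kPa

Isothermal: T stays 473 K; PV = const ⇒ V₂ = 75.9 L, P₂ = 15.5 kPa.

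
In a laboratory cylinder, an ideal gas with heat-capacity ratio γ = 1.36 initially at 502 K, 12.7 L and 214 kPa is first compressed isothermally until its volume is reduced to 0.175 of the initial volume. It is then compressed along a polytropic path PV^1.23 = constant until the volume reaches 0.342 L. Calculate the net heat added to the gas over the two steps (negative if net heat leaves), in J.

n = P₁V₁/(RT₁) = 214×12.7/(8.314×502) = 0.651 mol.
Step 1 — Isothermal: T stays 502 K; PV = const ⇒ V₂ = 2.22 L, P₂ = 1220 kPa.
ΔU = 0 (ideal gas, T constant).
W = nRT ln(V₂/V₁) = 0.651×8.314×502×ln(0.175) = -4740 J.
Q = ΔU + W = -4740 J.
State after step 1: P = 1220 kPa, V = 2.22 L, T = 502 K.
Step 2 — Polytropic n=1.23: T₂ = T₁(V₁/V₂)^(n−1) = 502×(6.50)^0.23 = 772 K; P₂ = P₁(V₁/V₂)^n = 12200 kPa.
W = (P₁V₁−P₂V₂)/(n−1) = (1220×2.22−12200×0.342)/0.23 = -6360 J.
ΔU = nCvΔT = 0.651×23.1×(772−502) = 4060 J.
Q = ΔU + W = -2300 J.
Net over both steps: W = -11100 J, Q = -7030 J, ΔU = 4060 J.

-7030 J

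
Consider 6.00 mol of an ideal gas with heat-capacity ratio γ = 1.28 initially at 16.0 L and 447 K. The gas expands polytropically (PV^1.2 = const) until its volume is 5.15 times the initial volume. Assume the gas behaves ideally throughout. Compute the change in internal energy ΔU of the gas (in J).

P₁ = nRT₁/V₁ = 6.00×8.314×447/16.0 = 1390 kPa.
Polytropic n=1.2: T₂ = T₁(V₁/V₂)^(n−1) = 447×(0.194)^0.20 = 322 K; P₂ = P₁(V₁/V₂)^n = 195 kPa.
For an ideal gas ΔU = nCvΔT with Cv = R/(γ−1) = 29.7 J/(mol·K).
ΔU = 6.00×29.7×(322−447) = -22300 J.

-22300 J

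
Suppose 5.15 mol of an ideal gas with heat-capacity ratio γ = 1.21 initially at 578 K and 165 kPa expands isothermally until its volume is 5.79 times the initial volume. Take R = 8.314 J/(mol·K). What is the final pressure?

28.5 kPa

V₁ = nRT₁/P₁ = 5.15×8.314×578/165 = 150 L.
Isothermal: T stays 578 K; PV = const ⇒ V₂ = 868 L, P₂ = 28.5 kPa.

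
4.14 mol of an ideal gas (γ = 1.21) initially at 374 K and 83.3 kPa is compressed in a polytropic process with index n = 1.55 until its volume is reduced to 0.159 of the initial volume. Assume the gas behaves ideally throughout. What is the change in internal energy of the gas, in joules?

107000 J

V₁ = nRT₁/P₁ = 4.14×8.314×374/83.3 = 155 L.
Polytropic n=1.55: T₂ = T₁(V₁/V₂)^(n−1) = 374×(6.29)^0.55 = 1030 K; P₂ = P₁(V₁/V₂)^n = 1440 kPa.
For an ideal gas ΔU = nCvΔT with Cv = R/(γ−1) = 39.6 J/(mol·K).
ΔU = 4.14×39.6×(1030−374) = 107000 J.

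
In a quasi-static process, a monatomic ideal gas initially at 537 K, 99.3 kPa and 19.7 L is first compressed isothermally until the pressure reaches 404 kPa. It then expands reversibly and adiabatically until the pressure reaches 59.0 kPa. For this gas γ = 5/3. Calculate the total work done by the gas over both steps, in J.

n = P₁V₁/(RT₁) = 99.3×19.7/(8.314×537) = 0.438 mol.
Step 1 — Isothermal: T stays 537 K; PV = const ⇒ V₂ = 4.84 L, P₂ = 404 kPa.
ΔU = 0 (ideal gas, T constant).
W = nRT ln(V₂/V₁) = 0.438×8.314×537×ln(0.246) = -2750 J.
Q = ΔU + W = -2750 J.
State after step 1: P = 404 kPa, V = 4.84 L, T = 537 K.
Step 2 — Adiabatic: T₂/T₁ = (P₂/P₁)^((γ−1)/γ) ⇒ T₂ = 537×(0.146)^0.400 = 249 K; V₂ = 15.4 L.
ΔU = nCvΔT = 0.438×12.5×(249−537) = -1580 J.
Q = 0 for an adiabatic process, so W = −ΔU = 1580 J.
Net over both steps: W = -1170 J, Q = -2750 J, ΔU = -1580 J.

-1170 J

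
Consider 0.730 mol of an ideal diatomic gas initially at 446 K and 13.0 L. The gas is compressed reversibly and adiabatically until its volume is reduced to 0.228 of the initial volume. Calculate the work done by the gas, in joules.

-5460 J

P₁ = nRT₁/V₁ = 0.730×8.314×446/13.0 = 208 kPa.
Adiabatic: TV^(γ−1) = const ⇒ T₂ = 446×(4.39)^0.400 = 806 K; PV^γ = const ⇒ P₂ = 1650 kPa.
ΔU = nCvΔT = 0.730×20.8×(806−446) = 5460 J.
Q = 0 for an adiabatic process, so W = −ΔU = -5460 J.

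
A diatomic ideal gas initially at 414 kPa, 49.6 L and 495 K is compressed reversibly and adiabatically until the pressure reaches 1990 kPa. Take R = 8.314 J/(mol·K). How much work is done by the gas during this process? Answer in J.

-29100 J

n = P₁V₁/(RT₁) = 414×49.6/(8.314×495) = 4.99 mol.
Adiabatic: T₂/T₁ = (P₂/P₁)^((γ−1)/γ) ⇒ T₂ = 495×(4.81)^0.286 = 775 K; V₂ = 16.2 L.
ΔU = nCvΔT = 4.99×20.8×(775−495) = 29100 J.
Q = 0 for an adiabatic process, so W = −ΔU = -29100 J.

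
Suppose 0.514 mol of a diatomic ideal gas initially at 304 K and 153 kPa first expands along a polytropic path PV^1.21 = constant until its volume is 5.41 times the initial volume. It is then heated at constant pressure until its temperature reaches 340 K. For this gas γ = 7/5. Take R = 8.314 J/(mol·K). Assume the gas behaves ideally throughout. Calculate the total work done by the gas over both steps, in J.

2390 J

V₁ = nRT₁/P₁ = 0.514×8.314×304/153 = 8.49 L.
Step 1 — Polytropic n=1.21: T₂ = T₁(V₁/V₂)^(n−1) = 304×(0.185)^0.21 = 213 K; P₂ = P₁(V₁/V₂)^n = 19.8 kPa.
W = (P₁V₁−P₂V₂)/(n−1) = (153×8.49−19.8×45.9)/0.21 = 1850 J.
ΔU = nCvΔT = 0.514×20.8×(213−304) = -969 J.
Q = ΔU + W = 877 J.
State after step 1: P = 19.8 kPa, V = 45.9 L, T = 213 K.
Step 2 — Isobaric: P stays 19.8 kPa; V/T = const ⇒ T₂ = 340 K, V₂ = 73.2 L.
W = PΔV = 19.8×(73.2−45.9) kPa·L = 542 J.
ΔU = nCvΔT = 0.514×20.8×(340−213) = 1350 J.
Q = ΔU + W = nCpΔT = 1900 J.
Net over both steps: W = 2390 J, Q = 2770 J, ΔU = 385 J.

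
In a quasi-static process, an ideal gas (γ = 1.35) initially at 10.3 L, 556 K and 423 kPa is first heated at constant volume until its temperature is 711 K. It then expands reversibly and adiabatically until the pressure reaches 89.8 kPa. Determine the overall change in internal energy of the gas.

n = P₁V₁/(RT₁) = 423×10.3/(8.314×556) = 0.943 mol.
Step 1 — Isochoric: V stays 10.3 L; P/T = const ⇒ T₂ = 711 K, P₂ = 541 kPa.
W = 0 (no volume change).
ΔU = nCvΔT = 0.943×23.8×(711−556) = 3470 J.
Q = ΔU = 3470 J.
State after step 1: P = 541 kPa, V = 10.3 L, T = 711 K.
Step 2 — Adiabatic: T₂/T₁ = (P₂/P₁)^((γ−1)/γ) ⇒ T₂ = 711×(0.166)^0.259 = 446 K; V₂ = 39.0 L.
ΔU = nCvΔT = 0.943×23.8×(446−711) = -5930 J.
Q = 0 for an adiabatic process, so W = −ΔU = 5930 J.
Net over both steps: W = 5930 J, Q = 3470 J, ΔU = -2450 J.

-2450 J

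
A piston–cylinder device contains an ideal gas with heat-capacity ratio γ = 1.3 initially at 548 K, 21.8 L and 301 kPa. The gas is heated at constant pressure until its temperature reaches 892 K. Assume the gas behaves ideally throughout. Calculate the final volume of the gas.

35.5 L

Isobaric: P stays 301 kPa; V/T = const ⇒ T₂ = 892 K, V₂ = 35.5 L.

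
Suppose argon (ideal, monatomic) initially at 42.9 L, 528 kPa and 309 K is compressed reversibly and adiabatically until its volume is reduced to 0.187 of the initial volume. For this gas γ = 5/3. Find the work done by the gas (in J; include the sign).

-69900 J

n = P₁V₁/(RT₁) = 528×42.9/(8.314×309) = 8.82 mol.
Adiabatic: TV^(γ−1) = const ⇒ T₂ = 309×(5.35)^0.667 = 945 K; PV^γ = const ⇒ P₂ = 8630 kPa.
ΔU = nCvΔT = 8.82×12.5×(945−309) = 69900 J.
Q = 0 for an adiabatic process, so W = −ΔU = -69900 J.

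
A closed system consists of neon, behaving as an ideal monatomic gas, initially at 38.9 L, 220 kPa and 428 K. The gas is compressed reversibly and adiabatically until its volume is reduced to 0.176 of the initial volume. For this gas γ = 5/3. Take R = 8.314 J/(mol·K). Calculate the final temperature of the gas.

Adiabatic: TV^(γ−1) = const ⇒ T₂ = 428×(5.68)^0.667 = 1360 K; PV^γ = const ⇒ P₂ = 3980 kPa.

1360 K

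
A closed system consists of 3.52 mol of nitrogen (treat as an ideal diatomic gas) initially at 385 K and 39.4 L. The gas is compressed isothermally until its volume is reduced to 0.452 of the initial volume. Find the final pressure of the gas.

P₁ = nRT₁/V₁ = 3.52×8.314×385/39.4 = 286 kPa.
Isothermal: T stays 385 K; PV = const ⇒ V₂ = 17.8 L, P₂ = 633 kPa.

633 kPa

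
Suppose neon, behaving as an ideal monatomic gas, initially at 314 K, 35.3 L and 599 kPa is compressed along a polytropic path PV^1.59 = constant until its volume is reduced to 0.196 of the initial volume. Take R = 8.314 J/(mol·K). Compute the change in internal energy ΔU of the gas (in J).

51200 J

n = P₁V₁/(RT₁) = 599×35.3/(8.314×314) = 8.10 mol.
Polytropic n=1.59: T₂ = T₁(V₁/V₂)^(n−1) = 314×(5.10)^0.59 = 821 K; P₂ = P₁(V₁/V₂)^n = 7990 kPa.
For an ideal gas ΔU = nCvΔT with Cv = (3/2)R = 12.5 J/(mol·K).
ΔU = 8.10×12.5×(821−314) = 51200 J.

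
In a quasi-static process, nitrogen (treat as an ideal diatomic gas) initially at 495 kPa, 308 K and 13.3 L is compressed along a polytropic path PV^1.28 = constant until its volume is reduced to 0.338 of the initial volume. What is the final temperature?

417 K

Polytropic n=1.28: T₂ = T₁(V₁/V₂)^(n−1) = 308×(2.96)^0.28 = 417 K; P₂ = P₁(V₁/V₂)^n = 1980 kPa.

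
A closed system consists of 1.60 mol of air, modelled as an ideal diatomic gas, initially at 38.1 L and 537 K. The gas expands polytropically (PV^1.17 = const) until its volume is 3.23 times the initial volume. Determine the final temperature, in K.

P₁ = nRT₁/V₁ = 1.60×8.314×537/38.1 = 187 kPa.
Polytropic n=1.17: T₂ = T₁(V₁/V₂)^(n−1) = 537×(0.310)^0.17 = 440 K; P₂ = P₁(V₁/V₂)^n = 47.6 kPa.

440 K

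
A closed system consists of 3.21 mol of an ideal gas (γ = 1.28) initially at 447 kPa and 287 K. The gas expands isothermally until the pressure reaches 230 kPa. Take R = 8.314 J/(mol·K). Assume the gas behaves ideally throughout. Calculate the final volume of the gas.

33.3 L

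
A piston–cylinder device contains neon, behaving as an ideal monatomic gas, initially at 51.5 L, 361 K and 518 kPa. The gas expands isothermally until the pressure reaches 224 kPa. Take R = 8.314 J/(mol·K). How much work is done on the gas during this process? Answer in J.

-22400 J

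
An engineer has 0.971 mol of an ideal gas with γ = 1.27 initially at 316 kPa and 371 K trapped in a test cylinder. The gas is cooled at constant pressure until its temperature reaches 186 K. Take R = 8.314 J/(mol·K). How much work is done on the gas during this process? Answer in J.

V₁ = nRT₁/P₁ = 0.971×8.314×371/316 = 9.48 L.
Isobaric: P stays 316 kPa; V/T = const ⇒ T₂ = 186 K, V₂ = 4.75 L.
W = PΔV = 316×(4.75−9.48) kPa·L = -1490 J.
Work done on the gas = −W_by = 1490 J.

1490 J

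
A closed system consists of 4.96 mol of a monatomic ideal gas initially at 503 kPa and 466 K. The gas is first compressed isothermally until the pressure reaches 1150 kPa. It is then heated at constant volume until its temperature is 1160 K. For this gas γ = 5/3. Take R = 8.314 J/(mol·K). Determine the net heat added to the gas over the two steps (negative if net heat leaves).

27000 J

V₁ = nRT₁/P₁ = 4.96×8.314×466/503 = 38.2 L.
Step 1 — Isothermal: T stays 466 K; PV = const ⇒ V₂ = 16.7 L, P₂ = 1150 kPa.
ΔU = 0 (ideal gas, T constant).
W = nRT ln(V₂/V₁) = 4.96×8.314×466×ln(0.437) = -15900 J.
Q = ΔU + W = -15900 J.
State after step 1: P = 1150 kPa, V = 16.7 L, T = 466 K.
Step 2 — Isochoric: V stays 16.7 L; P/T = const ⇒ T₂ = 1160 K, P₂ = 2860 kPa.
W = 0 (no volume change).
ΔU = nCvΔT = 4.96×12.5×(1160−466) = 42900 J.
Q = ΔU = 42900 J.
Net over both steps: W = -15900 J, Q = 27000 J, ΔU = 42900 J.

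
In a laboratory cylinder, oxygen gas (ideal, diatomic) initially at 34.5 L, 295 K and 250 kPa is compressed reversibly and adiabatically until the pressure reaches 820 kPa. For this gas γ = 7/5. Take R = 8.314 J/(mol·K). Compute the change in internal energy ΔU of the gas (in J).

8710 J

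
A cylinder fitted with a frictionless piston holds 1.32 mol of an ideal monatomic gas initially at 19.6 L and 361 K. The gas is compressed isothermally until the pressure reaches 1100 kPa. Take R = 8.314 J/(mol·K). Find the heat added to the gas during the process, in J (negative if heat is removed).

-6710 J

P₁ = nRT₁/V₁ = 1.32×8.314×361/19.6 = 202 kPa.
Isothermal: T stays 361 K; PV = const ⇒ V₂ = 3.60 L, P₂ = 1100 kPa.
ΔU = 0 (ideal gas, T constant).
W = nRT ln(V₂/V₁) = 1.32×8.314×361×ln(0.184) = -6710 J.
Q = ΔU + W = -6710 J.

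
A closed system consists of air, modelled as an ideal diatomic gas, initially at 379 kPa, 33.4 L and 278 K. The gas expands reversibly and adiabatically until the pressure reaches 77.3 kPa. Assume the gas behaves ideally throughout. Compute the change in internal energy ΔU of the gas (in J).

-11600 J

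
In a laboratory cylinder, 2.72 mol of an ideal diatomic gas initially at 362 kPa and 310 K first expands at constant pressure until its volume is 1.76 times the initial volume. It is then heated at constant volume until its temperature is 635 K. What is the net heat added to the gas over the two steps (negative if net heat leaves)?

V₁ = nRT₁/P₁ = 2.72×8.314×310/362 = 19.4 L.
Step 1 — Isobaric: P stays 362 kPa; V/T = const ⇒ T₂ = 546 K, V₂ = 34.1 L.
W = PΔV = 362×(34.1−19.4) kPa·L = 5330 J.
ΔU = nCvΔT = 2.72×20.8×(546−310) = 13300 J.
Q = ΔU + W = nCpΔT = 18600 J.
State after step 1: P = 362 kPa, V = 34.1 L, T = 546 K.
Step 2 — Isochoric: V stays 34.1 L; P/T = const ⇒ T₂ = 635 K, P₂ = 421 kPa.
W = 0 (no volume change).
ΔU = nCvΔT = 2.72×20.8×(635−546) = 5050 J.
Q = ΔU = 5050 J.
Net over both steps: W = 5330 J, Q = 23700 J, ΔU = 18400 J.

23700 J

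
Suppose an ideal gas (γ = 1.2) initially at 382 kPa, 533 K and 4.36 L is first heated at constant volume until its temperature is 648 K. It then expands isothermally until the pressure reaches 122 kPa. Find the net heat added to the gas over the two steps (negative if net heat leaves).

4500 J

n = P₁V₁/(RT₁) = 382×4.36/(8.314×533) = 0.376 mol.
Step 1 — Isochoric: V stays 4.36 L; P/T = const ⇒ T₂ = 648 K, P₂ = 464 kPa.
W = 0 (no volume change).
ΔU = nCvΔT = 0.376×41.6×(648−533) = 1800 J.
Q = ΔU = 1800 J.
State after step 1: P = 464 kPa, V = 4.36 L, T = 648 K.
Step 2 — Isothermal: T stays 648 K; PV = const ⇒ V₂ = 16.6 L, P₂ = 122 kPa.
ΔU = 0 (ideal gas, T constant).
W = nRT ln(V₂/V₁) = 0.376×8.314×648×ln(3.81) = 2710 J.
Q = ΔU + W = 2710 J.
Net over both steps: W = 2710 J, Q = 4500 J, ΔU = 1800 J.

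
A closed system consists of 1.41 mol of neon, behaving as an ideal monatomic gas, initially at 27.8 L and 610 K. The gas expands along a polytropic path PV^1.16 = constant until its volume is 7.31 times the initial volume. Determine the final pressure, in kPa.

25.6 kPa

P₁ = nRT₁/V₁ = 1.41×8.314×610/27.8 = 257 kPa.
Polytropic n=1.16: T₂ = T₁(V₁/V₂)^(n−1) = 610×(0.137)^0.16 = 444 K; P₂ = P₁(V₁/V₂)^n = 25.6 kPa.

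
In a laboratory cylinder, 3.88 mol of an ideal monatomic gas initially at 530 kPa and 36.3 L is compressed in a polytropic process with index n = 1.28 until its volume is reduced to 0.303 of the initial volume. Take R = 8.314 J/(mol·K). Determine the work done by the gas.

T₁ = P₁V₁/(nR) = 530×36.3/(3.88×8.314) = 596 K.
Polytropic n=1.28: T₂ = T₁(V₁/V₂)^(n−1) = 596×(3.30)^0.28 = 833 K; P₂ = P₁(V₁/V₂)^n = 2440 kPa.
W = (P₁V₁−P₂V₂)/(n−1) = (530×36.3−2440×11.0)/0.28 = -27300 J.

-27300 J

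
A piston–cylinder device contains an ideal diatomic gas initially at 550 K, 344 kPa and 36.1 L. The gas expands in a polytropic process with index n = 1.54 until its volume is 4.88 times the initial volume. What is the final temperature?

Polytropic n=1.54: T₂ = T₁(V₁/V₂)^(n−1) = 550×(0.205)^0.54 = 234 K; P₂ = P₁(V₁/V₂)^n = 29.9 kPa.

234 K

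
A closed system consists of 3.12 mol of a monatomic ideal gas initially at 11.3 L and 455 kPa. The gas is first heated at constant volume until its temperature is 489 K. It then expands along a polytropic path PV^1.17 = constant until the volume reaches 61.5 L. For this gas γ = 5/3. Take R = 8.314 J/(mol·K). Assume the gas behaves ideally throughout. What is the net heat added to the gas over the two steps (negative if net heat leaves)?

25200 J

T₁ = P₁V₁/(nR) = 455×11.3/(3.12×8.314) = 198 K.
Step 1 — Isochoric: V stays 11.3 L; P/T = const ⇒ T₂ = 489 K, P₂ = 1120 kPa.
W = 0 (no volume change).
ΔU = nCvΔT = 3.12×12.5×(489−198) = 11300 J.
Q = ΔU = 11300 J.
State after step 1: P = 1120 kPa, V = 11.3 L, T = 489 K.
Step 2 — Polytropic n=1.17: T₂ = T₁(V₁/V₂)^(n−1) = 489×(0.184)^0.17 = 367 K; P₂ = P₁(V₁/V₂)^n = 155 kPa.
W = (P₁V₁−P₂V₂)/(n−1) = (1120×11.3−155×61.5)/0.17 = 18700 J.
ΔU = nCvΔT = 3.12×12.5×(367−489) = -4760 J.
Q = ΔU + W = 13900 J.
Net over both steps: W = 18700 J, Q = 25200 J, ΔU = 6550 J.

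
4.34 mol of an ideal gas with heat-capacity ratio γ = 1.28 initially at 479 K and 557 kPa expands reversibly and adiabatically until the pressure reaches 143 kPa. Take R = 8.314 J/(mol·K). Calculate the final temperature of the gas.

356 K

V₁ = nRT₁/P₁ = 4.34×8.314×479/557 = 31.0 L.
Adiabatic: T₂/T₁ = (P₂/P₁)^((γ−1)/γ) ⇒ T₂ = 479×(0.257)^0.219 = 356 K; V₂ = 89.8 L.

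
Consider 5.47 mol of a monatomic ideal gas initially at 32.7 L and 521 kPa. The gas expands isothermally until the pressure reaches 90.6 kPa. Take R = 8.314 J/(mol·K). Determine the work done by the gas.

29800 J

T₁ = P₁V₁/(nR) = 521×32.7/(5.47×8.314) = 375 K.
Isothermal: T stays 375 K; PV = const ⇒ V₂ = 188 L, P₂ = 90.6 kPa.
W = nRT ln(V₂/V₁) = 5.47×8.314×375×ln(5.75) = 29800 J.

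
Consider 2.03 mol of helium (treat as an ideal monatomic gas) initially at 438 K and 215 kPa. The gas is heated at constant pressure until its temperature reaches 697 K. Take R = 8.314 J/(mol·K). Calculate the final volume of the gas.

54.7 L

V₁ = nRT₁/P₁ = 2.03×8.314×438/215 = 34.4 L.
Isobaric: P stays 215 kPa; V/T = const ⇒ T₂ = 697 K, V₂ = 54.7 L.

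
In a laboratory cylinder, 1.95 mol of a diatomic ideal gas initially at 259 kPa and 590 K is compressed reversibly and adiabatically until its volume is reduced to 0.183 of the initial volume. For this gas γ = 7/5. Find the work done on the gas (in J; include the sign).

V₁ = nRT₁/P₁ = 1.95×8.314×590/259 = 36.9 L.
Adiabatic: TV^(γ−1) = const ⇒ T₂ = 590×(5.46)^0.400 = 1160 K; PV^γ = const ⇒ P₂ = 2790 kPa.
ΔU = nCvΔT = 1.95×20.8×(1160−590) = 23300 J.
Q = 0 for an adiabatic process, so W = −ΔU = -23300 J.
Work done on the gas = −W_by = 23300 J.

23300 J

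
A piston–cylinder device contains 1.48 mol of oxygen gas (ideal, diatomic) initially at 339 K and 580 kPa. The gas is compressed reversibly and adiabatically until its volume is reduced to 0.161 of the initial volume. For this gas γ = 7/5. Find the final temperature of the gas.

704 K

V₁ = nRT₁/P₁ = 1.48×8.314×339/580 = 7.19 L.
Adiabatic: TV^(γ−1) = const ⇒ T₂ = 339×(6.21)^0.400 = 704 K; PV^γ = const ⇒ P₂ = 7480 kPa.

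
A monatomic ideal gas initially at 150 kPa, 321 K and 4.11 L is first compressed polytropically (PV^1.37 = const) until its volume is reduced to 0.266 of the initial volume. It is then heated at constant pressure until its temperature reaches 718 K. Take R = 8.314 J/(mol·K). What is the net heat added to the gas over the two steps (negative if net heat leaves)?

n = P₁V₁/(RT₁) = 150×4.11/(8.314×321) = 0.231 mol.
Step 1 — Polytropic n=1.37: T₂ = T₁(V₁/V₂)^(n−1) = 321×(3.76)^0.37 = 524 K; P₂ = P₁(V₁/V₂)^n = 920 kPa.
W = (P₁V₁−P₂V₂)/(n−1) = (150×4.11−920×1.09)/0.37 = -1050 J.
ΔU = nCvΔT = 0.231×12.5×(524−321) = 585 J.
Q = ΔU + W = -469 J.
State after step 1: P = 920 kPa, V = 1.09 L, T = 524 K.
Step 2 — Isobaric: P stays 920 kPa; V/T = const ⇒ T₂ = 718 K, V₂ = 1.50 L.
W = PΔV = 920×(1.50−1.09) kPa·L = 373 J.
ΔU = nCvΔT = 0.231×12.5×(718−524) = 559 J.
Q = ΔU + W = nCpΔT = 932 J.
Net over both steps: W = -681 J, Q = 463 J, ΔU = 1140 J.

463 J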